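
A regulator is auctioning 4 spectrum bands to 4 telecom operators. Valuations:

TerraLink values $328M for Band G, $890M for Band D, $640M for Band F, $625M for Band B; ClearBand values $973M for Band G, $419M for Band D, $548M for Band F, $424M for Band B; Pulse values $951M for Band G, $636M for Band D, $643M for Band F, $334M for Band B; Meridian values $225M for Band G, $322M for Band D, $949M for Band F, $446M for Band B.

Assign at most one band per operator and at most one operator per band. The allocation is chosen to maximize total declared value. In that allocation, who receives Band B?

This is the linear assignment problem.
Optimal: TerraLink→Band D ($890M), ClearBand→Band B ($424M), Pulse→Band G ($951M), Meridian→Band F ($949M) — total 890+424+951+949 = $3214M.
Next-best assignment: TerraLink→Band B, ClearBand→Band G, Pulse→Band D, Meridian→Band F = $3183M.
Checked against all permutations: $3214M is optimal.
ClearBand's own top band is Band G ($973M), but forcing ClearBand→Band G and reassigning the rest optimally gives only $3183M — worse by 31.

ClearBand receives Band B.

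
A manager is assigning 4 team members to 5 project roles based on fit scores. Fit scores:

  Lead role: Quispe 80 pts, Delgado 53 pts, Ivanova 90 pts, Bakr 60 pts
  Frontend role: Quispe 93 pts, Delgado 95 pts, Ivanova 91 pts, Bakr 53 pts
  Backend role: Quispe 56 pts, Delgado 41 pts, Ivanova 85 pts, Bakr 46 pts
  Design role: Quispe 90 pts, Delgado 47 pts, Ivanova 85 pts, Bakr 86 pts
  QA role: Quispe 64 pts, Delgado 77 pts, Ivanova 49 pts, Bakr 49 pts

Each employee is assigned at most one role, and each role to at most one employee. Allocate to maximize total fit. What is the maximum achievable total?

Max total: 346 pts

This is a one-to-one assignment (maximum-weight bipartite matching).
Optimal: Quispe→Lead role (80 pts), Delgado→Frontend role (95 pts), Ivanova→Backend role (85 pts), Bakr→Design role (86 pts) — total 80+95+85+86 = 346 pts.
Column-greedy (each role in turn goes to its best remaining employee) gives 327 pts, worse by 19.
Swapping Ivanova↔Quispe (Ivanova→Lead role 90 pts, Quispe→Backend role 56 pts) loses 19.
No other one-to-one assignment exceeds 346 pts.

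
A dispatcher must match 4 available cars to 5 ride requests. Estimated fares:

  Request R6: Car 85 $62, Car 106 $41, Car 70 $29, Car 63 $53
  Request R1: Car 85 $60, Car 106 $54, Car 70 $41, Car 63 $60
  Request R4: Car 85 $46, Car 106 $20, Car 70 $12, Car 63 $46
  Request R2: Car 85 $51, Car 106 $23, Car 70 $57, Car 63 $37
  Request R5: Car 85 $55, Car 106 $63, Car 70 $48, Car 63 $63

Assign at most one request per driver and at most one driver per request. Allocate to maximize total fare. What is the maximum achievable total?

Optimal: Car 85→Request R6 ($62), Car 106→Request R5 ($63), Car 70→Request R2 ($57), Car 63→Request R1 ($60) — total 62+63+57+60 = $242.
No other one-to-one assignment exceeds $242.

Maximum total: $242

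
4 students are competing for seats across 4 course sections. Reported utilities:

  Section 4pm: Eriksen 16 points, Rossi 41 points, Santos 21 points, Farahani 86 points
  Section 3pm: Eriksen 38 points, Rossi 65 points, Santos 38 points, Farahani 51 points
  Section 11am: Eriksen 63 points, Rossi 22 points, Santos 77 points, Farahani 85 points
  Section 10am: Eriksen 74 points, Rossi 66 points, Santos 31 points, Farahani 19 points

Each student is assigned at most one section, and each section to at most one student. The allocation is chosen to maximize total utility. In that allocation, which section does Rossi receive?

This is a one-to-one assignment (maximum-weight bipartite matching).
Optimal: Eriksen→Section 10am (74 points), Rossi→Section 3pm (65 points), Santos→Section 11am (77 points), Farahani→Section 4pm (86 points) — total 74+65+77+86 = 302 points.
Rossi's own top section is Section 10am (66 points), but forcing Rossi→Section 10am and reassigning the rest optimally gives only 267 points — worse by 35.

Rossi receives Section 3pm.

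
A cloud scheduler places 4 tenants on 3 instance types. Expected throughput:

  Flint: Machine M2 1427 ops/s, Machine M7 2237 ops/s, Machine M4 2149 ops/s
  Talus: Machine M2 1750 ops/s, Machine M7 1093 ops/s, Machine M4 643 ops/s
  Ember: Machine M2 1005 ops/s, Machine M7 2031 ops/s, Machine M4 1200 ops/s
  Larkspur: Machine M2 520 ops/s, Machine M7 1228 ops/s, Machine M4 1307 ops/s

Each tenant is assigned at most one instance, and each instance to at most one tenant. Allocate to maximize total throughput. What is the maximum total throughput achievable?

Max total: 5930 ops/s

Optimal: Talus→Machine M2 (1750 ops/s), Ember→Machine M7 (2031 ops/s), Flint→Machine M4 (2149 ops/s) — total 1750+2031+2149 = 5930 ops/s.
Column-greedy (each instance in turn goes to its best remaining tenant) gives 5294 ops/s, worse by 636.
Next-best assignment: Talus→Machine M2, Flint→Machine M7, Larkspur→Machine M4 = 5294 ops/s.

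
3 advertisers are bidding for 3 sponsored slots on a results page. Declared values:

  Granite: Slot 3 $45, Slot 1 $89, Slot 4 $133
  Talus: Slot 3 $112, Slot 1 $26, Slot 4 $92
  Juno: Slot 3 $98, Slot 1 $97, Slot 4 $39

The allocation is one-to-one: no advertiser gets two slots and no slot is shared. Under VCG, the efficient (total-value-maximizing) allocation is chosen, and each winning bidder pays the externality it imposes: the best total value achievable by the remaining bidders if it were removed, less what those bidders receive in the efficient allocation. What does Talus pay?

Efficient allocation: Granite→Slot 4 ($133), Talus→Slot 3 ($112), Juno→Slot 1 ($97); total welfare W = $342.
Talus receives Slot 3 at value $112, so the others get W − 112 = $230.
Without Talus: best allocation of the remaining 2 bidders over all 3 slots is Granite→Slot 4 ($133), Juno→Slot 3 ($98), total $231.
VCG payment = (others' best without Talus) − (others' welfare with Talus) = 231 − 230 = $1.

Talus pays $1.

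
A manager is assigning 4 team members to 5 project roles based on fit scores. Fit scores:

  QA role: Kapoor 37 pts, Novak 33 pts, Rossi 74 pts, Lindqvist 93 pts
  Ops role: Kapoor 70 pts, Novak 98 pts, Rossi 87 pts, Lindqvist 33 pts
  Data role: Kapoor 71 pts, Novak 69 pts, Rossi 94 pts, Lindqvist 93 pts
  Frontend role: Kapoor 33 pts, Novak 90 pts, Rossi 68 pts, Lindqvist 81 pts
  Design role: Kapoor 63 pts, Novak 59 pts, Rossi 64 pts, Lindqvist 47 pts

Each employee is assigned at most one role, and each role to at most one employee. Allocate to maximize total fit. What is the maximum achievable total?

Maximum total: 348 pts

Treat this as an assignment problem: match each employee to one role.
Optimal: Kapoor→Design role (63 pts), Novak→Ops role (98 pts), Rossi→Data role (94 pts), Lindqvist→QA role (93 pts) — total 63+98+94+93 = 348 pts.
Column-greedy (each role in turn goes to its best remaining employee) gives 318 pts, worse by 30.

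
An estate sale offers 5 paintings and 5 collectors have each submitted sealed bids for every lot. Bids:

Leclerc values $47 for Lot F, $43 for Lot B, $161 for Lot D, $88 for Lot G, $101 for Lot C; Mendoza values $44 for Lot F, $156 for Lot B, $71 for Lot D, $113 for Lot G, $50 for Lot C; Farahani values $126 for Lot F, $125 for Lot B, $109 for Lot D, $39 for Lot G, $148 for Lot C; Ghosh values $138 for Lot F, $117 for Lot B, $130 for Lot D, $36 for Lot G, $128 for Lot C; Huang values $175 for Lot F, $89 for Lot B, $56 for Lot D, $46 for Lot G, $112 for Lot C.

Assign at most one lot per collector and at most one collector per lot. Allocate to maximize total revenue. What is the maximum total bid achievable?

Optimal: Leclerc→Lot D ($161), Mendoza→Lot G ($113), Farahani→Lot C ($148), Ghosh→Lot B ($117), Huang→Lot F ($175) — total 161+113+148+117+175 = $714.
Max-entry greedy (repeatedly take the single best remaining cell) gives $676, worse by 38.
Next-best assignment: Leclerc→Lot D, Mendoza→Lot G, Farahani→Lot B, Ghosh→Lot C, Huang→Lot F = $702.

Max total: $714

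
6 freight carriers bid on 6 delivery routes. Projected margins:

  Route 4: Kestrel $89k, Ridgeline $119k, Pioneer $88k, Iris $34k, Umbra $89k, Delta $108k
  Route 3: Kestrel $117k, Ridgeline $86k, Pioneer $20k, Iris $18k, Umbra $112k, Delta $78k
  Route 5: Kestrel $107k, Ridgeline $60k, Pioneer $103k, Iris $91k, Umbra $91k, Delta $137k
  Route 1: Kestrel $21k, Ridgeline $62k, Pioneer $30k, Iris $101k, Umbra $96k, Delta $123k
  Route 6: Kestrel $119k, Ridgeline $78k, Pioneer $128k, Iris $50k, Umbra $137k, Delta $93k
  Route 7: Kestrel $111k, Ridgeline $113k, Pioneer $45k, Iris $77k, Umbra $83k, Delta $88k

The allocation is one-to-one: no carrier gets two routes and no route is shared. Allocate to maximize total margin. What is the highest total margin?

Optimal: Kestrel→Route 7 ($111k), Ridgeline→Route 4 ($119k), Pioneer→Route 6 ($128k), Iris→Route 1 ($101k), Umbra→Route 3 ($112k), Delta→Route 5 ($137k) — total 111+119+128+101+112+137 = $708k.
Column-greedy (each route in turn goes to its best remaining carrier) gives $656k, worse by 52.
Swapping Ridgeline↔Delta (Ridgeline→Route 5 $60k, Delta→Route 4 $108k) loses 88.
Every other assignment is strictly worse.

Max total: $708k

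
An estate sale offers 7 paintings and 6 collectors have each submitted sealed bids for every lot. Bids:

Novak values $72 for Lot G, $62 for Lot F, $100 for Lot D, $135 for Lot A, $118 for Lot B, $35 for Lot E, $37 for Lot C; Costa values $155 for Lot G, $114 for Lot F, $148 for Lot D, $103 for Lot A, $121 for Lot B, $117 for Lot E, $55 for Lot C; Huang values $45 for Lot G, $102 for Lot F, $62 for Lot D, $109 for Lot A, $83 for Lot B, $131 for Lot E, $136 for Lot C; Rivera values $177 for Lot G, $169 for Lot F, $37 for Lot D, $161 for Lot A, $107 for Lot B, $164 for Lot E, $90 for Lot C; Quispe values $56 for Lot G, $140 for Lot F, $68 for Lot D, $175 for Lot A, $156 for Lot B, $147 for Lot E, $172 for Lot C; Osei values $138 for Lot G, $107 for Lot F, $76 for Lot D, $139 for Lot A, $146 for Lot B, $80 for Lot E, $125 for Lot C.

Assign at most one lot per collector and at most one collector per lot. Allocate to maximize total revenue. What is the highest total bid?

Max total: $909

Optimal: Novak→Lot A ($135), Costa→Lot D ($148), Huang→Lot E ($131), Rivera→Lot G ($177), Quispe→Lot C ($172), Osei→Lot B ($146) — total 135+148+131+177+172+146 = $909.
Column-greedy (each lot in turn goes to its best remaining collector) gives $853, worse by 56.
Next-best assignment: Novak→Lot A, Costa→Lot G, Huang→Lot E, Rivera→Lot F, Quispe→Lot C, Osei→Lot B = $908.
Swapping Novak↔Costa (Novak→Lot D $100, Costa→Lot A $103) loses 80.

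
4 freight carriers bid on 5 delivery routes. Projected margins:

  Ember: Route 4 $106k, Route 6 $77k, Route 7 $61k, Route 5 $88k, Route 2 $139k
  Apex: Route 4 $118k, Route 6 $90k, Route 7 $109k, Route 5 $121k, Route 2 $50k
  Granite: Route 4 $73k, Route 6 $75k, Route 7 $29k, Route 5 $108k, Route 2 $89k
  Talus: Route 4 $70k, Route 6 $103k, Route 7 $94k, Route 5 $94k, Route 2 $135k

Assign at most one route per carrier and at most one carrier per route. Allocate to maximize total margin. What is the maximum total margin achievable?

Max total: $468k

This is the linear assignment problem.
Optimal: Ember→Route 2 ($139k), Apex→Route 4 ($118k), Granite→Route 5 ($108k), Talus→Route 6 ($103k) — total 139+118+108+103 = $468k.
Column-greedy (each route in turn goes to its best remaining carrier) gives $390k, worse by 78.
Next-best assignment: Ember→Route 2, Apex→Route 4, Granite→Route 5, Talus→Route 7 = $459k.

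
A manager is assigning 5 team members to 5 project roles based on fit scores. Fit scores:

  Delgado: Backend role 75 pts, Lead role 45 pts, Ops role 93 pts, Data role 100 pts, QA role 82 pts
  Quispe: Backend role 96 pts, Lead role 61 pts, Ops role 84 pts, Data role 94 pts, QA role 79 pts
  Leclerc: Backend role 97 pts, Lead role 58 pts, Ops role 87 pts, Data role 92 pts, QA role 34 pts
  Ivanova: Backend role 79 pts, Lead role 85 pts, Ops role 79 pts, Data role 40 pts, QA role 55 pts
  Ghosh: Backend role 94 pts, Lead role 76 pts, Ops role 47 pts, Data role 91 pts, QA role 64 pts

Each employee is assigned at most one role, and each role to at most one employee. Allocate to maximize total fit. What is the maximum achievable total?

Max total: 445 pts

This is a one-to-one assignment (maximum-weight bipartite matching).
Optimal: Delgado→Ops role (93 pts), Quispe→QA role (79 pts), Leclerc→Backend role (97 pts), Ivanova→Lead role (85 pts), Ghosh→Data role (91 pts) — total 93+79+97+85+91 = 445 pts.
Row-greedy (each employee in turn takes its best remaining role) gives 432 pts, worse by 13.
Swapping Ivanova↔Delgado (Ivanova→Ops role 79 pts, Delgado→Lead role 45 pts) loses 54.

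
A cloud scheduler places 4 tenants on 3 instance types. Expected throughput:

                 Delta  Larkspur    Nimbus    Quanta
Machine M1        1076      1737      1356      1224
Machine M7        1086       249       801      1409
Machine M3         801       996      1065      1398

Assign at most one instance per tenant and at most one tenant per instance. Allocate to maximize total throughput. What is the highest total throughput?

Max total: 4221 ops/s

Optimal: Larkspur→Machine M1 (1737 ops/s), Delta→Machine M7 (1086 ops/s), Quanta→Machine M3 (1398 ops/s) — total 1737+1086+1398 = 4221 ops/s.
Row-greedy (each tenant in turn takes its best remaining instance) gives 3888 ops/s, worse by 333.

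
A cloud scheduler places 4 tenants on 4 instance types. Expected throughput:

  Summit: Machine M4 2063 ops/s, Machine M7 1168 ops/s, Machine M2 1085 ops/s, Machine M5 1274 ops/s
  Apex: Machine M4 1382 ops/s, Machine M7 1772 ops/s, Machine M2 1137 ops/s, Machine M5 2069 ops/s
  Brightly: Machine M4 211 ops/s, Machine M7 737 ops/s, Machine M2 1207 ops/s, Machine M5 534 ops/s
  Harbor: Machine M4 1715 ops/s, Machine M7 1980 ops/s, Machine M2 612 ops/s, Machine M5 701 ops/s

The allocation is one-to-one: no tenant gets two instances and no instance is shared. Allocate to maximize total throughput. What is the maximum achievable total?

Optimal: Summit→Machine M4 (2063 ops/s), Apex→Machine M5 (2069 ops/s), Brightly→Machine M2 (1207 ops/s), Harbor→Machine M7 (1980 ops/s) — total 2063+2069+1207+1980 = 7319 ops/s.
Swapping Harbor↔Brightly (Harbor→Machine M2 612 ops/s, Brightly→Machine M7 737 ops/s) loses 1838.

Maximum total: 7319 ops/s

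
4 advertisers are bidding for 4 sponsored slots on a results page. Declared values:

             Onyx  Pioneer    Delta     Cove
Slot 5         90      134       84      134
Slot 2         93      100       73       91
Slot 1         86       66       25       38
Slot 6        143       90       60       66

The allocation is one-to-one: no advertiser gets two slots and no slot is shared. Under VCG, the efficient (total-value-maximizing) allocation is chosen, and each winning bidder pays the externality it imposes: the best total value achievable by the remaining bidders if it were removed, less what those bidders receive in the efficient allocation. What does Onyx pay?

Onyx pays $24.

Efficient allocation: Onyx→Slot 6 ($143), Pioneer→Slot 1 ($66), Delta→Slot 2 ($73), Cove→Slot 5 ($134); total welfare W = $416.
Onyx receives Slot 6 at value $143, so the others get W − 143 = $273.
Without Onyx: best allocation of the remaining 3 bidders over all 4 slots is Pioneer→Slot 6 ($90), Delta→Slot 2 ($73), Cove→Slot 5 ($134), total $297.
VCG payment = (others' best without Onyx) − (others' welfare with Onyx) = 297 − 273 = $24.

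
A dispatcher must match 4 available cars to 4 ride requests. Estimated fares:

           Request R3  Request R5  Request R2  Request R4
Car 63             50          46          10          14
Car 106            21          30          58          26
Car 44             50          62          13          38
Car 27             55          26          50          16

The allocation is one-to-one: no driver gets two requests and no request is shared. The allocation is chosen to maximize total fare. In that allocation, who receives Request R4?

Optimal: Car 63→Request R5 ($46), Car 106→Request R2 ($58), Car 44→Request R4 ($38), Car 27→Request R3 ($55) — total 46+58+38+55 = $197.
Column-greedy (each request in turn goes to its best remaining driver) gives $189, worse by 8.
Next-best assignment: Car 63→Request R4, Car 106→Request R2, Car 44→Request R5, Car 27→Request R3 = $189.
Every other assignment is strictly worse.
Car 44's own top request is Request R5 ($62), but forcing Car 44→Request R5 and reassigning the rest optimally gives only $189 — worse by 8.

Car 44 receives Request R4.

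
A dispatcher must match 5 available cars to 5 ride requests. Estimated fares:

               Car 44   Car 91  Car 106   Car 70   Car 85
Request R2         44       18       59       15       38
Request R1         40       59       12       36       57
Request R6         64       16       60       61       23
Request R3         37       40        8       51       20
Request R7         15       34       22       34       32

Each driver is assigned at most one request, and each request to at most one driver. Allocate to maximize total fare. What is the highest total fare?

Optimal: Car 44→Request R6 ($64), Car 91→Request R1 ($59), Car 106→Request R2 ($59), Car 70→Request R3 ($51), Car 85→Request R7 ($32) — total 64+59+59+51+32 = $265.
Checked against all permutations: $265 is optimal.

Max total: $265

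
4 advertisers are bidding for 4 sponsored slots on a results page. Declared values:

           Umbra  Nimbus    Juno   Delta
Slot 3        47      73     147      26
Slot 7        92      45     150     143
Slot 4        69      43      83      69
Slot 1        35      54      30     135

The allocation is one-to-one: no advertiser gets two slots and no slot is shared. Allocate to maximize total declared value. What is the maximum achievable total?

Maximum total: $427

Treat this as an assignment problem: match each advertiser to one slot.
Optimal: Umbra→Slot 4 ($69), Nimbus→Slot 3 ($73), Juno→Slot 7 ($150), Delta→Slot 1 ($135) — total 69+73+150+135 = $427.
Row-greedy (each advertiser in turn takes its best remaining slot) gives $383, worse by 44.
Next-best assignment: Umbra→Slot 7, Nimbus→Slot 4, Juno→Slot 3, Delta→Slot 1 = $417.
No other one-to-one assignment exceeds $427.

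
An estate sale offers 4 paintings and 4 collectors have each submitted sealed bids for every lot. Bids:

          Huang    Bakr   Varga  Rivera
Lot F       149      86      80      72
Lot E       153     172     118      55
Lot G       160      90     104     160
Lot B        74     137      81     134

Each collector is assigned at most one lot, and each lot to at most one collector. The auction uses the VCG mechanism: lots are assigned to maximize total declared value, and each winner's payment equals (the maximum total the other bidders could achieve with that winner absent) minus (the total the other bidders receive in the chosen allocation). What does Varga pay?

Efficient allocation: Huang→Lot F ($149), Bakr→Lot B ($137), Varga→Lot E ($118), Rivera→Lot G ($160); total welfare W = $564.
Varga receives Lot E at value $118, so the others get W − 118 = $446.
Without Varga: best allocation of the remaining 3 bidders over all 4 lots is Huang→Lot F ($149), Bakr→Lot E ($172), Rivera→Lot G ($160), total $481.
VCG payment = (others' best without Varga) − (others' welfare with Varga) = 481 − 446 = $35.

Varga pays $35.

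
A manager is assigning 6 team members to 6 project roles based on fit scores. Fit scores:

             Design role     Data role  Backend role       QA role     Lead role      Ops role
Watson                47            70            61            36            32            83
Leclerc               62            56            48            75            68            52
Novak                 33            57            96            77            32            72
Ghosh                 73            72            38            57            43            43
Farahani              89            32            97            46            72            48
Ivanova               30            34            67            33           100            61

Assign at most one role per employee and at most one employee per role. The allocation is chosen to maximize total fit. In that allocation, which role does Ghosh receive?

Ghosh receives Data role.

Optimal: Watson→Ops role (83 pts), Leclerc→QA role (75 pts), Novak→Backend role (96 pts), Ghosh→Data role (72 pts), Farahani→Design role (89 pts), Ivanova→Lead role (100 pts) — total 83+75+96+72+89+100 = 515 pts.
Max-entry greedy (repeatedly take the single best remaining cell) gives 486 pts, worse by 29.
Next-best assignment: Watson→Ops role, Leclerc→Design role, Novak→QA role, Ghosh→Data role, Farahani→Backend role, Ivanova→Lead role = 491 pts.
Swapping Leclerc↔Watson (Leclerc→Ops role 52 pts, Watson→QA role 36 pts) loses 70.
Checked against all permutations: 515 pts is optimal.
Ghosh's own top role is Design role (73 pts), but forcing Ghosh→Design role and reassigning the rest optimally gives only 487 pts — worse by 28.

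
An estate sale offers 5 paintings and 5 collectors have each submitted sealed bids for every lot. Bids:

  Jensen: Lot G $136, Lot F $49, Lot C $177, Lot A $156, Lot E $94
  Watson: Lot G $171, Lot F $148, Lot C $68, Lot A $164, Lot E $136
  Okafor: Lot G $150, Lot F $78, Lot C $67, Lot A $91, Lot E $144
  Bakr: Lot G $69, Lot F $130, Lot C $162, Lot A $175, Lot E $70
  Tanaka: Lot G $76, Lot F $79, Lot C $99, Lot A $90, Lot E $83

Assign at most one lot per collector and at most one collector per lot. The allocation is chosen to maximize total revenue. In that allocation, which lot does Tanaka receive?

Tanaka receives Lot F.

Optimal: Jensen→Lot C ($177), Watson→Lot G ($171), Okafor→Lot E ($144), Bakr→Lot A ($175), Tanaka→Lot F ($79) — total 177+171+144+175+79 = $746.
Column-greedy (each lot in turn goes to its best remaining collector) gives $652, worse by 94.
No other one-to-one assignment exceeds $746.
Tanaka's own top lot is Lot C ($99), but forcing Tanaka→Lot C and reassigning the rest optimally gives only $702 — worse by 44.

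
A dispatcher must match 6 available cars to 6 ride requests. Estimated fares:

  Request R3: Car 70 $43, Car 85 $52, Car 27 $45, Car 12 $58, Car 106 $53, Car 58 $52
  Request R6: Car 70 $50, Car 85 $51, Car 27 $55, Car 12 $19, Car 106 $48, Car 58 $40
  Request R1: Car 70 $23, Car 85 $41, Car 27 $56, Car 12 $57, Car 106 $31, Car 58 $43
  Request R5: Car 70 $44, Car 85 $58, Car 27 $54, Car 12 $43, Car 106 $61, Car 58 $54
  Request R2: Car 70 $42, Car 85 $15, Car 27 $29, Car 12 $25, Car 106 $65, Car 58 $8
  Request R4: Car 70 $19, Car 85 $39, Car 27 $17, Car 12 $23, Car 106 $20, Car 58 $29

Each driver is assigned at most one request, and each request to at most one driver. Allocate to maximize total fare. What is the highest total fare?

Maximum total: $322

Treat this as an assignment problem: match each driver to one request.
Optimal: Car 70→Request R6 ($50), Car 85→Request R4 ($39), Car 27→Request R1 ($56), Car 12→Request R3 ($58), Car 106→Request R2 ($65), Car 58→Request R5 ($54) — total 50+39+56+58+65+54 = $322.
Max-entry greedy (repeatedly take the single best remaining cell) gives $316, worse by 6.
Next-best assignment: Car 70→Request R6, Car 85→Request R4, Car 27→Request R5, Car 12→Request R1, Car 106→Request R2, Car 58→Request R3 = $317.
No other one-to-one assignment exceeds $322.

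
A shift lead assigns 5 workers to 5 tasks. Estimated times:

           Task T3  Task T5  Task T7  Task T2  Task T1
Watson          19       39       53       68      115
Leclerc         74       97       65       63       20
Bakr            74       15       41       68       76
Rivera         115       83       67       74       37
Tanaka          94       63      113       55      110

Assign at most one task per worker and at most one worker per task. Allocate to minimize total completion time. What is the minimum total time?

Minimum total: 176 min

Optimal: Watson→Task T3 (19 min), Leclerc→Task T1 (20 min), Bakr→Task T5 (15 min), Rivera→Task T7 (67 min), Tanaka→Task T2 (55 min) — total 19+20+15+67+55 = 176 min.
Column-greedy (each task in turn goes to its cheapest remaining worker) gives 191 min, worse by 15.
Next-best assignment: Watson→Task T3, Leclerc→Task T7, Bakr→Task T5, Rivera→Task T1, Tanaka→Task T2 = 191 min.
Swapping Bakr↔Leclerc (Bakr→Task T1 76 min, Leclerc→Task T5 97 min) adds 138.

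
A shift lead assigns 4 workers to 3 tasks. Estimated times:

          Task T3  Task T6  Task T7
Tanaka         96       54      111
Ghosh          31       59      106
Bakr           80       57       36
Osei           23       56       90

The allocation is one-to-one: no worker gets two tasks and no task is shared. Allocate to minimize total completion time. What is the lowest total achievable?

Minimum total: 113 min

Optimal: Osei→Task T3 (23 min), Tanaka→Task T6 (54 min), Bakr→Task T7 (36 min) — total 23+54+36 = 113 min.
Row-greedy (each worker in turn takes its cheapest remaining task) gives 121 min, worse by 8.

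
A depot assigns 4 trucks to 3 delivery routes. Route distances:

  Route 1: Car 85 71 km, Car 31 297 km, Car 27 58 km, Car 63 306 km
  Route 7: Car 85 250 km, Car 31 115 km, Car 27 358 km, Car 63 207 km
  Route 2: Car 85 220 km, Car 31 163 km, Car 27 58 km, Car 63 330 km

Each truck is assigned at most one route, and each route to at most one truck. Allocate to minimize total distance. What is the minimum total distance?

Min total: 244 km

Optimal: Car 85→Route 1 (71 km), Car 31→Route 7 (115 km), Car 27→Route 2 (58 km) — total 71+115+58 = 244 km.
Column-greedy (each route in turn goes to its cheapest remaining truck) gives 393 km, worse by 149.
Swapping Car 31↔Car 85 (Car 31→Route 1 297 km, Car 85→Route 7 250 km) adds 361.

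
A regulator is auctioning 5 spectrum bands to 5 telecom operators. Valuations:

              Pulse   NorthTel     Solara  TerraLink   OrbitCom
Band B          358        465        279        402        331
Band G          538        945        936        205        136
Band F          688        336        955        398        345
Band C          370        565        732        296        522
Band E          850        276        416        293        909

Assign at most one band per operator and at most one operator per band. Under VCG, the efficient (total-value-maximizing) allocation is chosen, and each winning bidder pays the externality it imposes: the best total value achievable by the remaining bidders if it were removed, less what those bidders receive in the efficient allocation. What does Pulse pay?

Efficient allocation: Pulse→Band F ($688M), NorthTel→Band G ($945M), Solara→Band C ($732M), TerraLink→Band B ($402M), OrbitCom→Band E ($909M); total welfare W = $3676M.
Pulse receives Band F at value $688M, so the others get W − 688 = $2988M.
Without Pulse: best allocation of the remaining 4 bidders over all 5 bands is NorthTel→Band G ($945M), Solara→Band F ($955M), TerraLink→Band B ($402M), OrbitCom→Band E ($909M), total $3211M.
VCG payment = (others' best without Pulse) − (others' welfare with Pulse) = 3211 − 2988 = $223M.

Pulse pays $223M.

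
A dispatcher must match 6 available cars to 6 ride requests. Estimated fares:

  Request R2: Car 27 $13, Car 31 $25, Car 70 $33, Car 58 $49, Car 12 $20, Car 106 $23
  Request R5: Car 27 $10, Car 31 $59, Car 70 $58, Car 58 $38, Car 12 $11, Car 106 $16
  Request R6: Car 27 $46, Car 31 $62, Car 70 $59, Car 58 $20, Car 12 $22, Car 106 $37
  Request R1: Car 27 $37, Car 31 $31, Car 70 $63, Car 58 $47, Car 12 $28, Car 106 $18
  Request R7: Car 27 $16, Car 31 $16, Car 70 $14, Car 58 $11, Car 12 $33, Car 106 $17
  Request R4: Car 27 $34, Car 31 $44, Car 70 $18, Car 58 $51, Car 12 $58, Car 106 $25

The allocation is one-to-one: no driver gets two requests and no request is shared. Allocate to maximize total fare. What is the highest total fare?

This is the linear assignment problem.
Optimal: Car 27→Request R6 ($46), Car 31→Request R5 ($59), Car 70→Request R1 ($63), Car 58→Request R2 ($49), Car 12→Request R4 ($58), Car 106→Request R7 ($17) — total 46+59+63+49+58+17 = $292.
Row-greedy (each driver in turn takes its best remaining request) gives $275, worse by 17.
Checked against all permutations: $292 is optimal.

Maximum total: $292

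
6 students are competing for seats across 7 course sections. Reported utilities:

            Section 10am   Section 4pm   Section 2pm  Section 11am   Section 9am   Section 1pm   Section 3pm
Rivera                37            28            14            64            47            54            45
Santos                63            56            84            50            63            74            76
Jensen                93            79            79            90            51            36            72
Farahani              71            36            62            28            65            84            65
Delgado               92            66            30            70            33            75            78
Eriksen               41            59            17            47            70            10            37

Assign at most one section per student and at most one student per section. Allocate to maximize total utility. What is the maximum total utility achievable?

This is a one-to-one assignment (maximum-weight bipartite matching).
Optimal: Rivera→Section 11am (64 points), Santos→Section 2pm (84 points), Jensen→Section 10am (93 points), Farahani→Section 1pm (84 points), Delgado→Section 3pm (78 points), Eriksen→Section 9am (70 points) — total 64+84+93+84+78+70 = 473 points.
Column-greedy (each section in turn goes to its best remaining student) gives 461 points, worse by 12.
Swapping Rivera↔Jensen (Rivera→Section 10am 37 points, Jensen→Section 11am 90 points) loses 30.
Checked against all permutations: 473 points is optimal.

Maximum total: 473 points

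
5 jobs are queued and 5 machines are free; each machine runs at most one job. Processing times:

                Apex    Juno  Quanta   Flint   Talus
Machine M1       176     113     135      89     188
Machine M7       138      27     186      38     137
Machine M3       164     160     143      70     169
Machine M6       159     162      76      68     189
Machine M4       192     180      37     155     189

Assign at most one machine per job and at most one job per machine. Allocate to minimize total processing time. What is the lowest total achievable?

This is the linear assignment problem.
Optimal: Apex→Machine M1 (176 min), Juno→Machine M7 (27 min), Quanta→Machine M4 (37 min), Flint→Machine M6 (68 min), Talus→Machine M3 (169 min) — total 176+27+37+68+169 = 477 min.
Column-greedy (each machine in turn goes to its cheapest remaining job) gives 607 min, worse by 130.

Min total: 477 min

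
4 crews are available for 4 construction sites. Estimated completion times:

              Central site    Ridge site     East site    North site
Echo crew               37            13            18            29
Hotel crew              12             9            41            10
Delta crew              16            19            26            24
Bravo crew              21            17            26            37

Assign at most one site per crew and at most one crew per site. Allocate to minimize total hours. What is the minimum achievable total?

Treat this as an assignment problem: match each crew to one site.
Optimal: Echo crew→East site (18 hours), Hotel crew→North site (10 hours), Delta crew→Central site (16 hours), Bravo crew→Ridge site (17 hours) — total 18+10+16+17 = 61 hours.
Row-greedy (each crew in turn takes its cheapest remaining site) gives 65 hours, worse by 4.
Next-best assignment: Echo crew→Ridge site, Hotel crew→North site, Delta crew→Central site, Bravo crew→East site = 65 hours.
No other one-to-one assignment undercuts 61 hours.

Min total: 61 hours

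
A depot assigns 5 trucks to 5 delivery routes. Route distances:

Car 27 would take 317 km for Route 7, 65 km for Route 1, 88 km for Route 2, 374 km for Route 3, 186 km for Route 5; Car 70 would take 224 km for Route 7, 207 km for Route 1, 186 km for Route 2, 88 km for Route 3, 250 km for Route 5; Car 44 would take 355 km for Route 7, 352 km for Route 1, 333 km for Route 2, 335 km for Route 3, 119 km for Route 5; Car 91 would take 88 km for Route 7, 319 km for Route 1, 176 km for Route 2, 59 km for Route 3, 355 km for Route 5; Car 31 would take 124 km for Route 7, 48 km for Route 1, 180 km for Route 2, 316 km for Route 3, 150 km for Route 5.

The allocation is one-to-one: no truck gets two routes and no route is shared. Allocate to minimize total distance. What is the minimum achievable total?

Optimal: Car 27→Route 2 (88 km), Car 70→Route 3 (88 km), Car 44→Route 5 (119 km), Car 91→Route 7 (88 km), Car 31→Route 1 (48 km) — total 88+88+119+88+48 = 431 km.
Min-entry greedy (repeatedly take the single cheapest remaining cell) gives 538 km, worse by 107.
Next-best assignment: Car 27→Route 2, Car 70→Route 7, Car 44→Route 5, Car 91→Route 3, Car 31→Route 1 = 538 km.
Swapping Car 27↔Car 91 (Car 27→Route 7 317 km, Car 91→Route 2 176 km) adds 317.
Every other assignment is strictly worse.

Min total: 431 km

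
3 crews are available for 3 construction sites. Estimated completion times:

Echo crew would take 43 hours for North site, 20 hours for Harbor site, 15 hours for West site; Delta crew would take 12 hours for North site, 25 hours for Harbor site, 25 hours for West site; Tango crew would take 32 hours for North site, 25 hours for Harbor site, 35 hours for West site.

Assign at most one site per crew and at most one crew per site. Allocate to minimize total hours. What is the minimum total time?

Optimal: Echo crew→West site (15 hours), Delta crew→North site (12 hours), Tango crew→Harbor site (25 hours) — total 15+12+25 = 52 hours.
Column-greedy (each site in turn goes to its cheapest remaining crew) gives 67 hours, worse by 15.
Swapping Tango crew↔Delta crew (Tango crew→North site 32 hours, Delta crew→Harbor site 25 hours) adds 20.
Every other assignment is strictly worse.

Minimum total: 52 hours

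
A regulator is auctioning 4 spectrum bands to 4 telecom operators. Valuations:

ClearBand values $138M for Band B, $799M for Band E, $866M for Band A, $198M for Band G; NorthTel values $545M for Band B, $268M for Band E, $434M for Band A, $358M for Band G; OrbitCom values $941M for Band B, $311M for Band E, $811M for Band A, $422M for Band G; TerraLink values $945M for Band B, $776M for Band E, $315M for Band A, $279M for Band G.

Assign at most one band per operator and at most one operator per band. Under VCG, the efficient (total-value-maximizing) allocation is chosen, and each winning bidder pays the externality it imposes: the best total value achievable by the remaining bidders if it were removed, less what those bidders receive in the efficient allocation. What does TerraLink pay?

Efficient allocation: ClearBand→Band A ($866M), NorthTel→Band G ($358M), OrbitCom→Band B ($941M), TerraLink→Band E ($776M); total welfare W = $2941M.
TerraLink receives Band E at value $776M, so the others get W − 776 = $2165M.
Without TerraLink: best allocation of the remaining 3 bidders over all 4 bands is ClearBand→Band E ($799M), NorthTel→Band A ($434M), OrbitCom→Band B ($941M), total $2174M.
VCG payment = (others' best without TerraLink) − (others' welfare with TerraLink) = 2174 − 2165 = $9M.

TerraLink pays $9M.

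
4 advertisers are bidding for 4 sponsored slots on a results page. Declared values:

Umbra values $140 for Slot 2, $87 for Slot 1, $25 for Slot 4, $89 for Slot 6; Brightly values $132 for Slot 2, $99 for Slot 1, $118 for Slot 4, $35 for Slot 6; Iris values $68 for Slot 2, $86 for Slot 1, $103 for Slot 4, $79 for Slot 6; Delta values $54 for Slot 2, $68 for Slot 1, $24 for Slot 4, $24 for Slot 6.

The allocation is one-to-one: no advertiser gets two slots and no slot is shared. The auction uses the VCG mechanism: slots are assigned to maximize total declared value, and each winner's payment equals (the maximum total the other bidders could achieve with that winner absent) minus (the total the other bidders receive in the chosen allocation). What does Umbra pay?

Umbra pays $38.

Efficient allocation: Umbra→Slot 2 ($140), Brightly→Slot 4 ($118), Iris→Slot 6 ($79), Delta→Slot 1 ($68); total welfare W = $405.
Umbra receives Slot 2 at value $140, so the others get W − 140 = $265.
Without Umbra: best allocation of the remaining 3 bidders over all 4 slots is Brightly→Slot 2 ($132), Iris→Slot 4 ($103), Delta→Slot 1 ($68), total $303.
VCG payment = (others' best without Umbra) − (others' welfare with Umbra) = 303 − 265 = $38.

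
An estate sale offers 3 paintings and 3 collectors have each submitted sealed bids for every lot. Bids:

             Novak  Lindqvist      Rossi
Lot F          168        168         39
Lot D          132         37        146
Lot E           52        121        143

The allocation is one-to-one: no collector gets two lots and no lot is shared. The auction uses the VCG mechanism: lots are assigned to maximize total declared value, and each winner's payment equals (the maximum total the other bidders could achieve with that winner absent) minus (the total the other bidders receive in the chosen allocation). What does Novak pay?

Efficient allocation: Novak→Lot D ($132), Lindqvist→Lot F ($168), Rossi→Lot E ($143); total welfare W = $443.
Novak receives Lot D at value $132, so the others get W − 132 = $311.
Without Novak: best allocation of the remaining 2 bidders over all 3 lots is Lindqvist→Lot F ($168), Rossi→Lot D ($146), total $314.
VCG payment = (others' best without Novak) − (others' welfare with Novak) = 314 − 311 = $3.

Novak pays $3.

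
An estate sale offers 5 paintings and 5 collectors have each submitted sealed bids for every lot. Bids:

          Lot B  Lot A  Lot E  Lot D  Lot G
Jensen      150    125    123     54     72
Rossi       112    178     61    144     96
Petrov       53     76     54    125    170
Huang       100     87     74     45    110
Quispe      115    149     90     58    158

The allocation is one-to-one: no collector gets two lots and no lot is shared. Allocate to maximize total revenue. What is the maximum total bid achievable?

Maximum total: $687

This is a one-to-one assignment (maximum-weight bipartite matching).
Optimal: Jensen→Lot B ($150), Rossi→Lot D ($144), Petrov→Lot G ($170), Huang→Lot E ($74), Quispe→Lot A ($149) — total 150+144+170+74+149 = $687.
Column-greedy (each lot in turn goes to its best remaining collector) gives $653, worse by 34.
Next-best assignment: Jensen→Lot E, Rossi→Lot D, Petrov→Lot G, Huang→Lot B, Quispe→Lot A = $686.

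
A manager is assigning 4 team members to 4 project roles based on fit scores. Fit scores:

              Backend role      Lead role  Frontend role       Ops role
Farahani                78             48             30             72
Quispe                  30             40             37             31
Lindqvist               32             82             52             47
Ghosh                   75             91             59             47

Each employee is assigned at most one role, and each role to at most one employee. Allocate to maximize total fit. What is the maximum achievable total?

Maximum total: 266 pts

This is a one-to-one assignment (maximum-weight bipartite matching).
Optimal: Farahani→Ops role (72 pts), Quispe→Frontend role (37 pts), Lindqvist→Lead role (82 pts), Ghosh→Backend role (75 pts) — total 72+37+82+75 = 266 pts.
Column-greedy (each role in turn goes to its best remaining employee) gives 252 pts, worse by 14.
Next-best assignment: Farahani→Backend role, Quispe→Frontend role, Lindqvist→Ops role, Ghosh→Lead role = 253 pts.
Swapping Ghosh↔Quispe (Ghosh→Frontend role 59 pts, Quispe→Backend role 30 pts) loses 23.
No other one-to-one assignment exceeds 266 pts.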